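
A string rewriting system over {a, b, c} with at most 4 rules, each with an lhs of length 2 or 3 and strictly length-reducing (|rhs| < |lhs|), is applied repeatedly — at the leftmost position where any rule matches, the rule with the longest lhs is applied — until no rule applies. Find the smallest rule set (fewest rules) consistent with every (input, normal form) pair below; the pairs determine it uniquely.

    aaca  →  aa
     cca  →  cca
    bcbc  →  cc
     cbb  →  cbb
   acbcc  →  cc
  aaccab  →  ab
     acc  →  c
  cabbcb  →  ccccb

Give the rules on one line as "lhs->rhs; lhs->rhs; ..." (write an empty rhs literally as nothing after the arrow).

abb->cc; ac->; bc->c

  | aaca => aa
  | cca
  | bcbc => cbc => cc
  | cbb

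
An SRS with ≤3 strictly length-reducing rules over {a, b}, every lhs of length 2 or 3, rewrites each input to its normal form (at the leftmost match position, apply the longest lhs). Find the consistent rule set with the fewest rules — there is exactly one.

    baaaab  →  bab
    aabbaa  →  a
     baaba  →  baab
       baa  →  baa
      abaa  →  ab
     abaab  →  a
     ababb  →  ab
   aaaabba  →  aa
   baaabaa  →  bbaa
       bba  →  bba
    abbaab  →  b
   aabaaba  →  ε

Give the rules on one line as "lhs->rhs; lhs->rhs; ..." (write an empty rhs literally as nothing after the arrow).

aaa->; aba->ab; abb->a

  | baaaab => bab
  | aabbaa => aaaa => a
  | baaba => baab
  | baa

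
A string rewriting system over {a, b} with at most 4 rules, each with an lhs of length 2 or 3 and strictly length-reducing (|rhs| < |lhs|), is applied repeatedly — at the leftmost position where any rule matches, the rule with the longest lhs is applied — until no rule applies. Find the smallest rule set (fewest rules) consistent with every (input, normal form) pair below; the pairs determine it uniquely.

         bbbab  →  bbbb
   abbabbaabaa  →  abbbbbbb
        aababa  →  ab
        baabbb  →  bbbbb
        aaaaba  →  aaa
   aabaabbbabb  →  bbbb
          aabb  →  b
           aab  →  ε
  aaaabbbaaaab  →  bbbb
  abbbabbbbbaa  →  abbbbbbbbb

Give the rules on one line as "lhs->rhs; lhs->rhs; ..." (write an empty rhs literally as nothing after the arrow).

aab->; ba->b; baa->bb

  | bbbab => bbbb
  | abbabbaabaa => abbbbaabaa => abbbbbbaa => abbbbbbb
  | aababa => aba => ab
  | baabbb => bbbbb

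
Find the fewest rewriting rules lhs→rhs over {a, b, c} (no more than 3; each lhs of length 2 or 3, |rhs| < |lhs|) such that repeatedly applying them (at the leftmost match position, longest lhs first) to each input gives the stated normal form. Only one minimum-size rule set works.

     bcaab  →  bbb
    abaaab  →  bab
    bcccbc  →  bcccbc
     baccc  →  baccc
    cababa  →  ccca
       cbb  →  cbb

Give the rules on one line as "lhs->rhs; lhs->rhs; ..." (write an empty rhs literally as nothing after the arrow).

  | bcaab => bbb
  | abaaab => caaab => bab
  | bcccbc
  | baccc

aba->ca; caa->b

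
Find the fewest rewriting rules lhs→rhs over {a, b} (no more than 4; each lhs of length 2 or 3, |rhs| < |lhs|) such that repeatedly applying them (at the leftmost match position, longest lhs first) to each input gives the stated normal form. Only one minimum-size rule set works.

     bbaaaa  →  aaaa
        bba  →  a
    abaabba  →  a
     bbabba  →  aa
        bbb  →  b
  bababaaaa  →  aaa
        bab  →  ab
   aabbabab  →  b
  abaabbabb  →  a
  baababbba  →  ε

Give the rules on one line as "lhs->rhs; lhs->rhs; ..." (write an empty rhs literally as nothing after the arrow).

aab->b; ba->; bab->ab; bb->

  | bbaaaa => aaaa
  | bba => a
  | abaabba => aabba => bba => a
  | bbabba => abba => aa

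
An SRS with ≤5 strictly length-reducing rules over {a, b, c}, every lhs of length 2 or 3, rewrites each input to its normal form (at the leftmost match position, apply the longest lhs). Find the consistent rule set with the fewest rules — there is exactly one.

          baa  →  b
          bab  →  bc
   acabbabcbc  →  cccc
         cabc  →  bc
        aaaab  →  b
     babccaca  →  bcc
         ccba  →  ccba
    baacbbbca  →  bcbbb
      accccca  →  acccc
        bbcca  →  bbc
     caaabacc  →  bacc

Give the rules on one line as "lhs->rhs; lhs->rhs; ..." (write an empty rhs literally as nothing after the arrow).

  | baa => b
  | bab => bc
  | acabbabcbc => abbabcbc => cbabcbc => cbccbc => cccbc => cccc
  | cabc => bc

aa->; ab->c; ca->; cbc->cc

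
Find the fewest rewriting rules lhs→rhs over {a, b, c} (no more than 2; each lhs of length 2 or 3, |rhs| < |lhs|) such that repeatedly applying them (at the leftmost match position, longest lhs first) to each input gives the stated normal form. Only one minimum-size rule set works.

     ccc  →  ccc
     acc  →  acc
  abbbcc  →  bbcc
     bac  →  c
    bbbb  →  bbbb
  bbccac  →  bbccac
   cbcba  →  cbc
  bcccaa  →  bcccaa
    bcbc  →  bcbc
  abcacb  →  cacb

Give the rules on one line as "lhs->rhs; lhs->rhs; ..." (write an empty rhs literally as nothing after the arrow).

ab->; ba->

  | ccc
  | acc
  | abbbcc => bbcc
  | bac => c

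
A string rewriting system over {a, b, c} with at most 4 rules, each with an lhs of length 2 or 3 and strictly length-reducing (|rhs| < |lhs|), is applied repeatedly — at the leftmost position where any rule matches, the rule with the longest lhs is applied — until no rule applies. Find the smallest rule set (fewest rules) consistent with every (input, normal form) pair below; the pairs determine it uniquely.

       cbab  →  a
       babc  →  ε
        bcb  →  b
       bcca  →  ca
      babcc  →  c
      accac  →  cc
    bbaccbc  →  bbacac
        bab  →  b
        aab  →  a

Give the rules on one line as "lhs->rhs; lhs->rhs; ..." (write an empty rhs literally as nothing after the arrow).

  | cbab => aab => a
  | babc => bc => ε
  | bcb => b
  | bcca => ca

ab->; bc->; cb->a; cca->bc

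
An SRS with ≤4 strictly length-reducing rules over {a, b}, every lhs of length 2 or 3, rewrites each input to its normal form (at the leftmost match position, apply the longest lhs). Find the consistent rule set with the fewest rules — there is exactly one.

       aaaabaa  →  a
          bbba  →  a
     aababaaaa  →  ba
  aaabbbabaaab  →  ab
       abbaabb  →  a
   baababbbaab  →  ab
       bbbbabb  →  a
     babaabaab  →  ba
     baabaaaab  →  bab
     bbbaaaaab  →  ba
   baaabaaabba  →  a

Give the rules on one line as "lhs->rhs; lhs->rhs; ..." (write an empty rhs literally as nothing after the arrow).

  | aaaabaa => baabaa => bbbaa => baaa => bba => a
  | bbba => baa => bb => a
  | aababaaaa => bbabaaaa => abaaaa => abbaa => aaa => ba
  | aaabbbabaaab => babbbabaaab => babaabaaab => babbbaaab => babaaaab => babbaab => baaab => bbab => ab

aa->b; bb->a; bba->a; bbb->ba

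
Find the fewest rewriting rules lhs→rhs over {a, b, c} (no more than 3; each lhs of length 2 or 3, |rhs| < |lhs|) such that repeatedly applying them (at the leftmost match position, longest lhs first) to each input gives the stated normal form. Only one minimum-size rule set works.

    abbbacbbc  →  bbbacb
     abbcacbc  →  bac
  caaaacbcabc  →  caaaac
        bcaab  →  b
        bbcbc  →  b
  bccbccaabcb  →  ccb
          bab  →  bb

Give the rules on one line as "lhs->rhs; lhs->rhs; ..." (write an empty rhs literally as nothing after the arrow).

  | abbbacbbc => bbbacbbc => bbbacb
  | abbcacbc => bbcacbc => bacbc => bac
  | caaaacbcabc => caaaacabc => caaaacbc => caaaac
  | bcaab => aab => ab => b

ab->b; bc->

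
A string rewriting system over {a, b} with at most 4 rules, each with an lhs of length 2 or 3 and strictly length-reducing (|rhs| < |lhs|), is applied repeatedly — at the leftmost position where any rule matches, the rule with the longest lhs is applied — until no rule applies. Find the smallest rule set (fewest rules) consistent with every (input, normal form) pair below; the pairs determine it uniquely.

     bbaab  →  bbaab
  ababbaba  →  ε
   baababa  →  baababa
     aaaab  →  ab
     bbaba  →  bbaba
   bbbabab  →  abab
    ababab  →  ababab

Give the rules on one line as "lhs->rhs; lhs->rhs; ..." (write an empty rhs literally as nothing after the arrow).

  | bbaab
  | ababbaba => abaaaba => abba => aaa => ε
  | baababa
  | aaaab => ab

aaa->; abb->aa; bbb->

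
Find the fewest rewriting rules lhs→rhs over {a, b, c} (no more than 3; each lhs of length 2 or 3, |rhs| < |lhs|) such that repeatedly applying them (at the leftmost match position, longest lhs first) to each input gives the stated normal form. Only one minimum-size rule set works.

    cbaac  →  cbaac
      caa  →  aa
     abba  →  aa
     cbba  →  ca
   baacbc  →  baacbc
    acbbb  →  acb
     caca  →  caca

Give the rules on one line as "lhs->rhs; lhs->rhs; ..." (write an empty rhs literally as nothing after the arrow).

  | cbaac
  | caa => aa
  | abba => aa
  | cbba => ca

bb->; caa->aa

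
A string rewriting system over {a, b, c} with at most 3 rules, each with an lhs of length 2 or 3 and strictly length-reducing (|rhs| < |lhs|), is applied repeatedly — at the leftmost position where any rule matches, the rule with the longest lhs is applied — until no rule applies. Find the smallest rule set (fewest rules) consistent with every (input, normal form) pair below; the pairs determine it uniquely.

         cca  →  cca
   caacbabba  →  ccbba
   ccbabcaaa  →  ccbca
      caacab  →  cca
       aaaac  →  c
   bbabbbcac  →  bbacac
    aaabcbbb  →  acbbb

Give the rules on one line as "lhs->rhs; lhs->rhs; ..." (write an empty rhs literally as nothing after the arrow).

aa->; ab->a; cba->c

  | cca
  | caacbabba => ccbabba => ccbba
  | ccbabcaaa => ccbcaaa => ccbca
  | caacab => ccab => cca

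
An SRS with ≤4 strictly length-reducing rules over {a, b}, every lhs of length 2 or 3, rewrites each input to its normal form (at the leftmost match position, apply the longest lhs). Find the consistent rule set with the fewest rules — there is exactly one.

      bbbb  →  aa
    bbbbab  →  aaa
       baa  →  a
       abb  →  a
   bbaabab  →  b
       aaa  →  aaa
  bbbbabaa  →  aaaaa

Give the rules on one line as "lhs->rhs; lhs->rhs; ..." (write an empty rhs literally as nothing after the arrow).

  | bbbb => aab => aa
  | bbbbab => aabab => aaab => aaa
  | baa => a
  | abb => ab => a

ab->a; ba->; bbb->aa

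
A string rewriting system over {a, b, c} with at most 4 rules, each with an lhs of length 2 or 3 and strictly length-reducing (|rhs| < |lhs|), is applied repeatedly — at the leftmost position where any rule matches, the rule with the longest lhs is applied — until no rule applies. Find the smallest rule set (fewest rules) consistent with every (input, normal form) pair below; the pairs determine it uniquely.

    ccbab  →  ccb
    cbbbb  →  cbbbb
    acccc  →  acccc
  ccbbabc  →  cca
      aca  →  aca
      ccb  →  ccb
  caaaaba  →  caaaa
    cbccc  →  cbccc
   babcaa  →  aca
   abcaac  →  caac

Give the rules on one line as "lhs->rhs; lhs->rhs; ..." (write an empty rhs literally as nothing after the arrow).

  | ccbab => ccb
  | cbbbb
  | acccc
  | ccbbabc => ccbbc => cca

ab->; bbc->a; bca->ac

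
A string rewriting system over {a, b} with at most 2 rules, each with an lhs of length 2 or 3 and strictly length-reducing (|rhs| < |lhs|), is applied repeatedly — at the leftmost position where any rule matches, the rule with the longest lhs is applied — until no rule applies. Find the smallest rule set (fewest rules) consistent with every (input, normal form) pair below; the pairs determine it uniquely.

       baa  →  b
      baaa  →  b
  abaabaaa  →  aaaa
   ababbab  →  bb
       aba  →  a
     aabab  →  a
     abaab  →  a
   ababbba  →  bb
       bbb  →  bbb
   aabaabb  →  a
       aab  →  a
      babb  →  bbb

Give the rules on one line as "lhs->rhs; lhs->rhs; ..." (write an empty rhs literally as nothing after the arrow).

ab->; ba->b

  | baa => ba => b
  | baaa => baa => ba => b
  | abaabaaa => aabaaa => aaaa
  | ababbab => abbab => bab => bb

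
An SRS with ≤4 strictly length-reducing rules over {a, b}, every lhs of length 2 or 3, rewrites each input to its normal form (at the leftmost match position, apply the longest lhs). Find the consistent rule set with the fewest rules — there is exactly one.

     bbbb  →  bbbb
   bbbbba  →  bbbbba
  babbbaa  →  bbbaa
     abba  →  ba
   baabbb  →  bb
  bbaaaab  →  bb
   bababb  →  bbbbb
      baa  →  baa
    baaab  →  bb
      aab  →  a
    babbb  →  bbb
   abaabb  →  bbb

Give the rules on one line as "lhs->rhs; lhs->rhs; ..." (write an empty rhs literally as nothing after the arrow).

aaa->; ab->; aba->bb

  | bbbb
  | bbbbba
  | babbbaa => bbbaa
  | abba => ba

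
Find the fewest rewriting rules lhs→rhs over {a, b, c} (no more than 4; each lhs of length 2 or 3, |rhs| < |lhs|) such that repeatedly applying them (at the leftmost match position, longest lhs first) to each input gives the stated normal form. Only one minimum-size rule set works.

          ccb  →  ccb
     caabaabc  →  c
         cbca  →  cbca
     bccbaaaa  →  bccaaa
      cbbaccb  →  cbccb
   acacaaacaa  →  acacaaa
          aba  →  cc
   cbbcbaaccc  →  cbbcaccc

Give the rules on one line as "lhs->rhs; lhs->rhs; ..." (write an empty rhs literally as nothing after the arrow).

aab->a; aac->; aba->cc; ba->

  | ccb
  | caabaabc => caaabc => caac => c
  | cbca
  | bccbaaaa => bccaaa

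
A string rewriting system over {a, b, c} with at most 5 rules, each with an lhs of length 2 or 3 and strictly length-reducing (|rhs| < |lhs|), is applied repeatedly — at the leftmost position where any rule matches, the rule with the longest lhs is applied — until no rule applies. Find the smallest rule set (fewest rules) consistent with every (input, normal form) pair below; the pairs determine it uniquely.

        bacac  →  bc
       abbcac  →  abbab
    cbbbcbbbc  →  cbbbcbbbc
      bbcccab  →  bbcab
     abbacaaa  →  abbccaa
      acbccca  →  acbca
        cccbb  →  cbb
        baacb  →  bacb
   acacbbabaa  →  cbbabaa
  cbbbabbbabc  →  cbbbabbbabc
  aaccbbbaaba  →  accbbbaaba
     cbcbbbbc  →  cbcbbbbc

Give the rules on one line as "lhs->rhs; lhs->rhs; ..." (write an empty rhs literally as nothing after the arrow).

aac->ac; aca->cc; cac->ab; ccc->c

  | bacac => bccc => bc
  | abbcac => abbab
  | cbbbcbbbc
  | bbcccab => bbcab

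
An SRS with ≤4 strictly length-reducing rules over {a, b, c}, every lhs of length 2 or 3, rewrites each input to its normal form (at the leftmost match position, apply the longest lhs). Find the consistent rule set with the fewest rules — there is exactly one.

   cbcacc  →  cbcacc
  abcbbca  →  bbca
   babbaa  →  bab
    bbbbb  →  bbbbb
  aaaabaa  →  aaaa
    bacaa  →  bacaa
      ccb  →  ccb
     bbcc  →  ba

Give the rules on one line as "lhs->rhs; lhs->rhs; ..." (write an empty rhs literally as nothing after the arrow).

  | cbcacc
  | abcbbca => bbca
  | babbaa => bab
  | bbbbb

abc->; baa->; bcc->a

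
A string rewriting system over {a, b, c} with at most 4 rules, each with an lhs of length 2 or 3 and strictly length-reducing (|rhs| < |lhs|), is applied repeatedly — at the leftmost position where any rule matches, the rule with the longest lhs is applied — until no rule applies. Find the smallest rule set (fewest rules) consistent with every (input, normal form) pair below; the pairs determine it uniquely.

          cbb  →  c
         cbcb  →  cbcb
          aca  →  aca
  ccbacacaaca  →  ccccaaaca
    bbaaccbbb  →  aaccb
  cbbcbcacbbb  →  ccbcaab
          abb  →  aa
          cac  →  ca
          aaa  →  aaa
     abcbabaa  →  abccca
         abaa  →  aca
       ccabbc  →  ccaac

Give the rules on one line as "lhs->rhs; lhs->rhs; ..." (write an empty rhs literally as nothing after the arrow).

  | cbb => c
  | cbcb
  | aca
  | ccbacacaaca => ccccacaaca => ccccaaaca

abb->aa; ba->c; bb->; cac->ca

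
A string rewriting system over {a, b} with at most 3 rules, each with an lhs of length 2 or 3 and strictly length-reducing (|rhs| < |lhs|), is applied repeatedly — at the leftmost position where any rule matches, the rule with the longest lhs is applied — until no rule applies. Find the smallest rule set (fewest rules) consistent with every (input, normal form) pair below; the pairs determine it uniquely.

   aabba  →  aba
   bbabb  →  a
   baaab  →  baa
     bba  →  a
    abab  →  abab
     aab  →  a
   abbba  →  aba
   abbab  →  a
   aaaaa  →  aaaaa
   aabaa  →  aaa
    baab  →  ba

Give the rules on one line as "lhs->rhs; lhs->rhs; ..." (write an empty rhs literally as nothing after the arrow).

  | aabba => aba
  | bbabb => abb => a
  | baaab => baa
  | bba => a

aab->a; bb->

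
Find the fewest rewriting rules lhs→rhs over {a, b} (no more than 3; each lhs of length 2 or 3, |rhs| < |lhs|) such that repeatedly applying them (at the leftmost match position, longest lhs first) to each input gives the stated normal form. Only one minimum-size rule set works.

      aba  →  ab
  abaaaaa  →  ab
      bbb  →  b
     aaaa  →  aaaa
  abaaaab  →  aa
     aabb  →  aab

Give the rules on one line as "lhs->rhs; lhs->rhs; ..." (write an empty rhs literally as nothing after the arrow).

  | aba => ab
  | abaaaaa => abaaaa => abaaa => abaa => aba => ab
  | bbb => bb => b
  | aaaa

ba->b; bab->a; bb->b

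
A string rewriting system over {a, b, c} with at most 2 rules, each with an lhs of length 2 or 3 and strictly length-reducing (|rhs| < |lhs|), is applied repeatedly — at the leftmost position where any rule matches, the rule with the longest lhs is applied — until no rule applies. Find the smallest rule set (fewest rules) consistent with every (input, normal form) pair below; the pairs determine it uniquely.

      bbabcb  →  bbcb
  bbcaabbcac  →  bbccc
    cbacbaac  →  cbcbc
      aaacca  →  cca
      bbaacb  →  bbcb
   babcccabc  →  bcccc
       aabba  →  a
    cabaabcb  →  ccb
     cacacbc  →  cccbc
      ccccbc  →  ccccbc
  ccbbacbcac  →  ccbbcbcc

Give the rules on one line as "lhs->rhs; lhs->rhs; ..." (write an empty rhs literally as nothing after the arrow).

  | bbabcb => bbcb
  | bbcaabbcac => bbcabcac => bbccac => bbccc
  | cbacbaac => cbcbaac => cbcbac => cbcbc
  | aaacca => aacca => acca => cca

ab->; ac->c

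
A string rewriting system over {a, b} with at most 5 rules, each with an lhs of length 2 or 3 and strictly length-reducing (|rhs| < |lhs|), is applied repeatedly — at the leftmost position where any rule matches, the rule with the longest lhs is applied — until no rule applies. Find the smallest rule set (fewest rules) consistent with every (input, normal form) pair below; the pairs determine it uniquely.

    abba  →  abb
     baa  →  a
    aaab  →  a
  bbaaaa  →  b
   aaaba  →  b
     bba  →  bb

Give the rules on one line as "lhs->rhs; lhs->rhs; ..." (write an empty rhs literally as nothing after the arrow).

  | abba => abb
  | baa => a
  | aaab => bab => a
  | bbaaaa => baaa => aa => b

aa->b; ba->b; baa->a; bab->a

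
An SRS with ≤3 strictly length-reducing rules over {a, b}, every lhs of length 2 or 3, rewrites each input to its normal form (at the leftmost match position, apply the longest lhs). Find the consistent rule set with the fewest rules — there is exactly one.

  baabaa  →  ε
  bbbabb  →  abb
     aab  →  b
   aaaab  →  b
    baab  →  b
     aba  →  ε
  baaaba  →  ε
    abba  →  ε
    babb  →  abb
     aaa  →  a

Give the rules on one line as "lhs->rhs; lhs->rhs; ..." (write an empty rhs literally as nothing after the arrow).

  | baabaa => aabaa => baa => aa => ε
  | bbbabb => bbabb => babb => abb
  | aab => b
  | aaaab => aab => b

aa->; ba->a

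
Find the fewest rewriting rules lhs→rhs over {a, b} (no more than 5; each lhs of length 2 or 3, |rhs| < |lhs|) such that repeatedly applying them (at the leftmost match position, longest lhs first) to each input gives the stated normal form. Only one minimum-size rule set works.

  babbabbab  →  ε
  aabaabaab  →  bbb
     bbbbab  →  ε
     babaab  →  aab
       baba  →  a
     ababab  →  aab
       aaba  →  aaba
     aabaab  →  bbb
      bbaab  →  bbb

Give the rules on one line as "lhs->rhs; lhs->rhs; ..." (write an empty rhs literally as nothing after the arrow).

  | babbabbab => babbab => bab => ε
  | aabaabaab => aabbbaab => abbbaab => bbbaab => bbaab => baab => bbb
  | bbbbab => bbbab => bbab => bab => ε
  | babaab => aab

abb->bb; baa->bb; bab->; bba->ba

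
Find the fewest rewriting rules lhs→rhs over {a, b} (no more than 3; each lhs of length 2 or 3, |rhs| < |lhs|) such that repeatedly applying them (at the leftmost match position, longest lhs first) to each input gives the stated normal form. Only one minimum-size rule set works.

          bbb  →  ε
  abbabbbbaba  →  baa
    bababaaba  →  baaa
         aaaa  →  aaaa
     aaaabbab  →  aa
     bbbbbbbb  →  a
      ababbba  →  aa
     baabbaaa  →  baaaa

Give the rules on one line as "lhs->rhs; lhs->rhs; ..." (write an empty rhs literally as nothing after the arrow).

ab->; bab->ba; bb->a

  | bbb => ab => ε
  | abbabbbbaba => babbbbaba => babbbaba => babbaba => bababa => baaba => baa
  | bababaaba => baabaaba => baaaba => baaa
  | aaaa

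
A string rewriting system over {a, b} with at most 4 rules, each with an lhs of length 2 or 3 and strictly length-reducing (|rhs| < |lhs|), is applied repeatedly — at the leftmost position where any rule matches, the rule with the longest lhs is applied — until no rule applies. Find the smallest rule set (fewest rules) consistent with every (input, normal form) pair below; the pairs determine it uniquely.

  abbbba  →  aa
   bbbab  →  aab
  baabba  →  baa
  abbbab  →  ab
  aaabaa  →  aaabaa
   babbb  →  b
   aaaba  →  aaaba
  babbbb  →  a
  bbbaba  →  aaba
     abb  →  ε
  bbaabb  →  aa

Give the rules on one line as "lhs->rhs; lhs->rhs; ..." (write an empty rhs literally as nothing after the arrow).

  | abbbba => bba => aa
  | bbbab => abab => aab
  | baabba => baa
  | abbbab => bab => ab

abb->; bab->ab; bb->a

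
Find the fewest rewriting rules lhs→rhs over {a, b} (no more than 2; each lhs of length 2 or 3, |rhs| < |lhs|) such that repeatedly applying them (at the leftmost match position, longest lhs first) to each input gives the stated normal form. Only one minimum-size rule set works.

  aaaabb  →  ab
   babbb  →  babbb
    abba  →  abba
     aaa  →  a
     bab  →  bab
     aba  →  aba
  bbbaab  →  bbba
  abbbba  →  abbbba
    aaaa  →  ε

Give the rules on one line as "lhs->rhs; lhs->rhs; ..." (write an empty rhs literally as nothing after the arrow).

  | aaaabb => aabb => ab
  | babbb
  | abba
  | aaa => a

aa->; aab->a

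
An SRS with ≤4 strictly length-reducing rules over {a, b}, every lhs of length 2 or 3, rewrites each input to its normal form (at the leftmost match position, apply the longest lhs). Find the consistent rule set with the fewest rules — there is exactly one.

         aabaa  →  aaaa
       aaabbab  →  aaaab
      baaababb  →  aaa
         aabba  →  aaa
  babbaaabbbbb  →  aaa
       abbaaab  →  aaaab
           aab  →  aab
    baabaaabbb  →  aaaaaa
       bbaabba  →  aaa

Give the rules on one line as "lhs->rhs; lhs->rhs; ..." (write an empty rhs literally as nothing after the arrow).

  | aabaa => aaaa
  | aaabbab => aaaab
  | baaababb => aaababb => aaabb => aaa
  | aabba => aaa

ba->a; bab->b; bb->; bbb->ba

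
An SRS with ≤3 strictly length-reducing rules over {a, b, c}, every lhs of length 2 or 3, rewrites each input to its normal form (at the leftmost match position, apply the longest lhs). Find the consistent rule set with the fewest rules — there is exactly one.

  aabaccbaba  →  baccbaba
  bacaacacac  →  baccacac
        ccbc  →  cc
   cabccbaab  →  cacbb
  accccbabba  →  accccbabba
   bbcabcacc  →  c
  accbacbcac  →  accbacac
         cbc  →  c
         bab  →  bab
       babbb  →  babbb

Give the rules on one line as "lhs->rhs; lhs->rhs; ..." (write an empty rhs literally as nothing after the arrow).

aa->; bc->

  | aabaccbaba => baccbaba
  | bacaacacac => baccacac
  | ccbc => cc
  | cabccbaab => cacbaab => cacbb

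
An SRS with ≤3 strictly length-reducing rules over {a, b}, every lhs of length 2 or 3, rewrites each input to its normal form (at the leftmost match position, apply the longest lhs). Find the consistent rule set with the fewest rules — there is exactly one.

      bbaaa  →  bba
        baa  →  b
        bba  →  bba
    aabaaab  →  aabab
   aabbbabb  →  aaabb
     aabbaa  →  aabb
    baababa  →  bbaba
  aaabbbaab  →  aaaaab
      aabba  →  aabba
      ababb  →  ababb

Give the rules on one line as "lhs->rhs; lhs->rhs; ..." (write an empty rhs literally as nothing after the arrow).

  | bbaaa => bba
  | baa => b
  | bba
  | aabaaab => aabab

baa->b; bbb->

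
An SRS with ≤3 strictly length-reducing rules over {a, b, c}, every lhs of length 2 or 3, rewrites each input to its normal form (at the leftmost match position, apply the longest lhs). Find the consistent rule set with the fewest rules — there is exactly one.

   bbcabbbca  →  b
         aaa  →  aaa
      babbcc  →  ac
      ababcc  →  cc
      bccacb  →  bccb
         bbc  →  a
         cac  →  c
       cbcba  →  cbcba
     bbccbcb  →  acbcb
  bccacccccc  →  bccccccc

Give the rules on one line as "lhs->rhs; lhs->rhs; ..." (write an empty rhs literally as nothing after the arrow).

  | bbcabbbca => aabbbca => abbca => bca => b
  | aaa
  | babbcc => bbcc => ac
  | ababcc => abcc => cc

ab->; bbc->a; ca->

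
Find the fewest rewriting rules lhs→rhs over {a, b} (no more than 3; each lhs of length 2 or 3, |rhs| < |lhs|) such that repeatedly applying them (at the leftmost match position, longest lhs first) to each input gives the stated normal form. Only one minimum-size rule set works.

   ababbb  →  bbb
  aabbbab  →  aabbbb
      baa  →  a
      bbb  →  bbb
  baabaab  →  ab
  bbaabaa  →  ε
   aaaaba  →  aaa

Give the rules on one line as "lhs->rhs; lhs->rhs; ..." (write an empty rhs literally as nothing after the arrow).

  | ababbb => bbb
  | aabbbab => aabbbb
  | baa => a
  | bbb

aba->; ba->; bab->bb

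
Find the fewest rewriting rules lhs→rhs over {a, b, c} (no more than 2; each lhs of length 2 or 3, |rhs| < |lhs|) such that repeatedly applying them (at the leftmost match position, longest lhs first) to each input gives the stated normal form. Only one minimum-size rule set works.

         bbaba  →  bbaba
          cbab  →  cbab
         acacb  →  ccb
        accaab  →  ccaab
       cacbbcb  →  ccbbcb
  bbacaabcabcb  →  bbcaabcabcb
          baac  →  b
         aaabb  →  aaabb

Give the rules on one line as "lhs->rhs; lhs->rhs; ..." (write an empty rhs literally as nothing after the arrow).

aac->; ac->c

  | bbaba
  | cbab
  | acacb => cacb => ccb
  | accaab => ccaab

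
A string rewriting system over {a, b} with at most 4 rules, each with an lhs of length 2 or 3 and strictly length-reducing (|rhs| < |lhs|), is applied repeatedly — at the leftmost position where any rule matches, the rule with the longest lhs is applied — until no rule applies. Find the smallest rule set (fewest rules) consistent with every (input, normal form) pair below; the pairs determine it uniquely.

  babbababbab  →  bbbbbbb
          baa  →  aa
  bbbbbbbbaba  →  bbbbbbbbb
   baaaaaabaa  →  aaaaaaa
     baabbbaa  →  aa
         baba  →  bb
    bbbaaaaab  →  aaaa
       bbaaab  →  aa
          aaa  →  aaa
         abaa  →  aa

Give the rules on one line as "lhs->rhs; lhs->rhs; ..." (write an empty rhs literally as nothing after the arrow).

  | babbababbab => bbbababbab => bbbbabbab => bbbbbbab => bbbbbbb
  | baa => aa
  | bbbbbbbbaba => bbbbbbbbba => bbbbbbbbb
  | baaaaaabaa => aaaaaabaa => aaaaaaa

ab->; ba->b; baa->aa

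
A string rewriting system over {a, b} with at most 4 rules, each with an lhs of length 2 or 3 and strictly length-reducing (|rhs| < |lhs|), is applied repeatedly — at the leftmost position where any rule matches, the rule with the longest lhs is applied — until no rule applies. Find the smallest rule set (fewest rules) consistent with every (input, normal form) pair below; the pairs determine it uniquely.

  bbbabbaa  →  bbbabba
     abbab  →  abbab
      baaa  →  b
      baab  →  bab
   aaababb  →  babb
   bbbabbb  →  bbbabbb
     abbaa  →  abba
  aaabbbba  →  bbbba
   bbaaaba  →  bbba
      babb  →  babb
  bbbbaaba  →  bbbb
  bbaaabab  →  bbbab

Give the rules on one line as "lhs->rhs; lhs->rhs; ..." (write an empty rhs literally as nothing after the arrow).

aa->a; aaa->; aba->

  | bbbabbaa => bbbabba
  | abbab
  | baaa => b
  | baab => bab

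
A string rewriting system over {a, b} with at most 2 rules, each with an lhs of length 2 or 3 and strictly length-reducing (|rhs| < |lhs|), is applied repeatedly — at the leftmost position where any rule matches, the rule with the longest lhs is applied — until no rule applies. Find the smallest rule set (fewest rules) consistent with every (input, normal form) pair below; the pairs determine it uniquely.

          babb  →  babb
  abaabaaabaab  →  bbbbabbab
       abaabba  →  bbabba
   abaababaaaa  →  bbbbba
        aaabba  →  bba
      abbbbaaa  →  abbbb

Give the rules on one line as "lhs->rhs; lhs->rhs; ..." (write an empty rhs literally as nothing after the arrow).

  | babb
  | abaabaaabaab => bbabaaabaab => bbbbaabaab => bbbbabbab
  | abaabba => bbabba
  | abaababaaaa => bbababaaaa => bbbbbaaaa => bbbbba

aaa->; aba->bb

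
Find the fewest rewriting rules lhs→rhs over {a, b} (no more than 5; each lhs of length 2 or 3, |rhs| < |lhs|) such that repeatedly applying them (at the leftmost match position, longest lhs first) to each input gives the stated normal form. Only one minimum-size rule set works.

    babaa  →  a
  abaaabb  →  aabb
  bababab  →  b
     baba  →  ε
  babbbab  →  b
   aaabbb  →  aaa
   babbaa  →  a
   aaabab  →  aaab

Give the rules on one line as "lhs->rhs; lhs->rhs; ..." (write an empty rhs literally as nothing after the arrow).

  | babaa => baaa => a
  | abaaabb => aabb
  | bababab => baabab => bab => ba => b
  | baba => baa => ε

ba->b; baa->; bab->ba; bbb->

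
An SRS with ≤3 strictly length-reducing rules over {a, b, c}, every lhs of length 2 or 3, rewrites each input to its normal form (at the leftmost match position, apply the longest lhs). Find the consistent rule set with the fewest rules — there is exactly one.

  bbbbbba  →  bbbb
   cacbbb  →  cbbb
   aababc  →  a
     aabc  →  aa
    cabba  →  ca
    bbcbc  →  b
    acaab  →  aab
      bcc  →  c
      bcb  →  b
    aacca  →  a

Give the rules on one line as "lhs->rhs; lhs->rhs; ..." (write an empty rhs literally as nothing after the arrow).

  | bbbbbba => bbbbbc => bbbb
  | cacbbb => cbbb
  | aababc => aacbc => abc => a
  | aabc => aa

ac->; ba->c; bc->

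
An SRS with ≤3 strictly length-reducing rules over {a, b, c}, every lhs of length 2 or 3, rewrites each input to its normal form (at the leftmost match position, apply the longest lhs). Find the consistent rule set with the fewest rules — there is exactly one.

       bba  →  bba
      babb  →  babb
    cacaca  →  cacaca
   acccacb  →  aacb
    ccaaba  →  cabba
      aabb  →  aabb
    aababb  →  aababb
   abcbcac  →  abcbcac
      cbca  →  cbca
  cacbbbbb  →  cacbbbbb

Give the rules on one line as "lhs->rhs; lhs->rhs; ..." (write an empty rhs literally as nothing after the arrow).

  | bba
  | babb
  | cacaca
  | acccacb => aacb

caa->ab; ccc->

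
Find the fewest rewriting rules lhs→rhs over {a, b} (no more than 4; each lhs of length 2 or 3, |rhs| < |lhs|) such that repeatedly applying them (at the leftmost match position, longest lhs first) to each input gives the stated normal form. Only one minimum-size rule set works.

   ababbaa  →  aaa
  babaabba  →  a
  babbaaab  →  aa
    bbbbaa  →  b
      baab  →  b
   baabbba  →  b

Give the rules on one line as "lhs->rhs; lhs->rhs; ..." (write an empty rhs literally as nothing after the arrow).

aab->a; ba->b; bb->b; bbb->

  | ababbaa => abbbaa => aaa
  | babaabba => bbaabba => baabba => babba => bbba => a
  | babbaaab => bbbaaab => aaab => aa
  | bbbbaa => baa => ba => b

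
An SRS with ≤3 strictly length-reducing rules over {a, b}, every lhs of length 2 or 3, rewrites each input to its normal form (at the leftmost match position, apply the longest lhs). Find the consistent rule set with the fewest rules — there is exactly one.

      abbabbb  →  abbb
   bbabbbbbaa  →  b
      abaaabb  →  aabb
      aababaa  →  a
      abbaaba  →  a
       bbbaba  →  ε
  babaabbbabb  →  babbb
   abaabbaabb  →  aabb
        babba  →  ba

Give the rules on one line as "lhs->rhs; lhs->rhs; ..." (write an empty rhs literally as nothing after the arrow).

aba->; bba->

  | abbabbb => abbb
  | bbabbbbbaa => bbbbbaa => bbba => b
  | abaaabb => aabb
  | aababaa => abaa => a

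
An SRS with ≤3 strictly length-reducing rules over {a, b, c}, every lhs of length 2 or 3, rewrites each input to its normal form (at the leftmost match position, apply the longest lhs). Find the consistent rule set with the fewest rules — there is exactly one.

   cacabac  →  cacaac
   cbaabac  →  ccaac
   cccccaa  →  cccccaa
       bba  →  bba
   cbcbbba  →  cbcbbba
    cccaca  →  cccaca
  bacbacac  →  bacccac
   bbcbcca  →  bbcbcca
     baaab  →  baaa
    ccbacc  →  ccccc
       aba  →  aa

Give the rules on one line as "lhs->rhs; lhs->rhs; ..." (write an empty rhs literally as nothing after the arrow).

ab->a; cba->cc

  | cacabac => cacaac
  | cbaabac => ccabac => ccaac
  | cccccaa
  | bba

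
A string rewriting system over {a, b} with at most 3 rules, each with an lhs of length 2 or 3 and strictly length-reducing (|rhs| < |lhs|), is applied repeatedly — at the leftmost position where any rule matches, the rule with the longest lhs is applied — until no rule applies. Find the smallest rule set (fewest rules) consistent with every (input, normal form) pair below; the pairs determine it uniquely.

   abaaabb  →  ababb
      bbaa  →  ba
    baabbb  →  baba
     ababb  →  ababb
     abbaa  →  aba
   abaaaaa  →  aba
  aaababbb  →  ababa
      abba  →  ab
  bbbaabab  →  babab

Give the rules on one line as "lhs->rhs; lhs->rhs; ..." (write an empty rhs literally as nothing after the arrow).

  | abaaabb => abaabb => ababb
  | bbaa => ba
  | baabbb => babbb => baba
  | ababb

aa->a; bba->b; bbb->ba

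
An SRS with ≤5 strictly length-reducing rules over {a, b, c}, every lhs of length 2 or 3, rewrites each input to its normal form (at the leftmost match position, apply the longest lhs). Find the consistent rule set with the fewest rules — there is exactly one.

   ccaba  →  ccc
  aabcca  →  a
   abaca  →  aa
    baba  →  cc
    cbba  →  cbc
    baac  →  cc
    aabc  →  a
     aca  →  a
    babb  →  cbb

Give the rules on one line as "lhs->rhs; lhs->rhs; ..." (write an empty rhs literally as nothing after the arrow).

  | ccaba => ccba => ccc
  | aabcca => aacca => aca => a
  | abaca => aaca => aa
  | baba => cba => cc

ab->a; ac->; ba->c; ca->c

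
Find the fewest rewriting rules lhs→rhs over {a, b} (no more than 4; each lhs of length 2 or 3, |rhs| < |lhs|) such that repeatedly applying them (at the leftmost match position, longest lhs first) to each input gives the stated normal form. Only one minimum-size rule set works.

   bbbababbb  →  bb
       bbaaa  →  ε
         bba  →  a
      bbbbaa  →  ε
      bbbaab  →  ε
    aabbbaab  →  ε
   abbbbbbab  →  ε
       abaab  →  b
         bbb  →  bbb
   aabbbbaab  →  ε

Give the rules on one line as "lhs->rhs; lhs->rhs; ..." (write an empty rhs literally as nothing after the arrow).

  | bbbababbb => bbababbb => bababbb => ababbb => aabbb => bb
  | bbaaa => baaa => aaa => ε
  | bba => ba => a
  | bbbbaa => bbbaa => bbaa => baa => aa => ε

aa->; aaa->; aab->; ba->a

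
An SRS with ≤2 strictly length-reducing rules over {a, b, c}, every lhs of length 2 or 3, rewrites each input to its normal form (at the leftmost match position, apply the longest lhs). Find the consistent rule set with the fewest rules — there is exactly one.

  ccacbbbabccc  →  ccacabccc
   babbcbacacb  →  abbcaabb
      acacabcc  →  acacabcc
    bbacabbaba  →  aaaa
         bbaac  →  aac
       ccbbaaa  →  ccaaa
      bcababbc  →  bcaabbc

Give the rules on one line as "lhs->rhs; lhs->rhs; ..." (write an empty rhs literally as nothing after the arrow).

ba->a; bac->ab

  | ccacbbbabccc => ccacbbabccc => ccacbabccc => ccacabccc
  | babbcbacacb => abbcbacacb => abbcabacb => abbcaabb
  | acacabcc
  | bbacabbaba => bababbaba => ababbaba => aabbaba => aababa => aaaba => aaaa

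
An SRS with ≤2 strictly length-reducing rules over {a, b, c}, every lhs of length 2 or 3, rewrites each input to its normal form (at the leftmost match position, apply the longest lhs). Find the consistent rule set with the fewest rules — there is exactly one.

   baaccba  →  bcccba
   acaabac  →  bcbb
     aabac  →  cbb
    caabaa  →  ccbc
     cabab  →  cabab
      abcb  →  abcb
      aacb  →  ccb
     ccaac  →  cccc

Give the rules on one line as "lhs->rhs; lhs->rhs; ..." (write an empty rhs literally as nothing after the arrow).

  | baaccba => bcccba
  | acaabac => baabac => bcbac => bcbb
  | aabac => cbac => cbb
  | caabaa => ccbaa => ccbc

aa->c; ac->b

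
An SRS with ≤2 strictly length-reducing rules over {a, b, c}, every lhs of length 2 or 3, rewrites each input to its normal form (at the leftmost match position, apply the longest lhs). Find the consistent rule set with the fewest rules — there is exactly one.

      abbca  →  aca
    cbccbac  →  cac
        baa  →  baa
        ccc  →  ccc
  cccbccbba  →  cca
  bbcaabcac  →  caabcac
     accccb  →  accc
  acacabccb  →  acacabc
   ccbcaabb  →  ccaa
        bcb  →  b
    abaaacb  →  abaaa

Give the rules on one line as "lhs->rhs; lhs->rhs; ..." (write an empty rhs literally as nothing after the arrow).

  | abbca => aca
  | cbccbac => ccbac => cac
  | baa
  | ccc

bb->; cb->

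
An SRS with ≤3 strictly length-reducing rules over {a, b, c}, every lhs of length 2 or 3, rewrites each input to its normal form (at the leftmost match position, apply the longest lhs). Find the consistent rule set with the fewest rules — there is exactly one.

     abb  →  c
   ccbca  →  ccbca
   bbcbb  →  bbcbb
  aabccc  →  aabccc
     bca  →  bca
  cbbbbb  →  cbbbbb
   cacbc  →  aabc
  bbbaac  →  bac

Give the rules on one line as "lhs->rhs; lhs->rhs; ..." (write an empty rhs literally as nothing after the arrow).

  | abb => c
  | ccbca
  | bbcbb
  | aabccc

abb->c; bba->; cac->aa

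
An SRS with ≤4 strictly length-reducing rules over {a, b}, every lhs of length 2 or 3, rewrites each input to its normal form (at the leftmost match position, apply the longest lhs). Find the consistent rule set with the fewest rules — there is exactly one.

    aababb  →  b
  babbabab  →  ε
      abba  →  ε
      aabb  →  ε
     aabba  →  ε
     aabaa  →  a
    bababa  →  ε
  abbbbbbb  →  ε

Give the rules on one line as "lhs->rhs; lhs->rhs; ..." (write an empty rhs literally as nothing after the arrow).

ab->; aba->ab; ba->; bb->a

  | aababb => aabbb => abb => b
  | babbabab => bbabab => aabab => aabb => ab => ε
  | abba => ba => ε
  | aabb => ab => ε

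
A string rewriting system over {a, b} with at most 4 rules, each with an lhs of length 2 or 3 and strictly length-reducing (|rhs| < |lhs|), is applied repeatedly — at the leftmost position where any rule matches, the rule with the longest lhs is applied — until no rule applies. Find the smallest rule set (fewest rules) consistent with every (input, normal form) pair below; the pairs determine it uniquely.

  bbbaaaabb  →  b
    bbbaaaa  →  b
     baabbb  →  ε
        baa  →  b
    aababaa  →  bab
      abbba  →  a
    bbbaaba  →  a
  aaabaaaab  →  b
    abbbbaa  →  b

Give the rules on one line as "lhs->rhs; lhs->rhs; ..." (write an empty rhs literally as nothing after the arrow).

  | bbbaaaabb => baaaabb => baabb => bbb => b
  | bbbaaaa => baaaa => baa => b
  | baabbb => bbbb => bb => ε
  | baa => b

aa->; abb->b; bb->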